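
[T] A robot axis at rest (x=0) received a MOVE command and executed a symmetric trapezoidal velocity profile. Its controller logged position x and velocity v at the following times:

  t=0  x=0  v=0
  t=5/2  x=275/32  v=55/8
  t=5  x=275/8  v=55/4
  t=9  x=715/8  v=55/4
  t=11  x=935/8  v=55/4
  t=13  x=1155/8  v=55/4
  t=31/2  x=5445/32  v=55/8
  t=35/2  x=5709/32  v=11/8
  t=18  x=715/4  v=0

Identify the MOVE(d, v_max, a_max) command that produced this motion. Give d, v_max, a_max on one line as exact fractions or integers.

d=715/4 v_max=55/4 a_max=11/4

final state: t=18, x=715/4, v=0 → d = 715/4
a_max = (55/8−0)/(5/2−0) = 11/4
max v = 55/4 over t∈[5,13] → v_max = 55/4
check: 55/4·(5+8) = 715/4 ✓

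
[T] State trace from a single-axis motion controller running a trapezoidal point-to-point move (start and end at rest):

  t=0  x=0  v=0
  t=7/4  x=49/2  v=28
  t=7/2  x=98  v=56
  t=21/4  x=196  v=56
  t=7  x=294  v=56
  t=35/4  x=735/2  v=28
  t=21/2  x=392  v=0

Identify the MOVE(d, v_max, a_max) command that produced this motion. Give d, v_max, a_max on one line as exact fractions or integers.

d=392 v_max=56 a_max=16

final state: t=21/2, x=392, v=0 → d = 392
a_max = (28−0)/(7/4−0) = 16
max v = 56 over t∈[7/2,7] → v_max = 56
check: 56·(7/2+7/2) = 392 ✓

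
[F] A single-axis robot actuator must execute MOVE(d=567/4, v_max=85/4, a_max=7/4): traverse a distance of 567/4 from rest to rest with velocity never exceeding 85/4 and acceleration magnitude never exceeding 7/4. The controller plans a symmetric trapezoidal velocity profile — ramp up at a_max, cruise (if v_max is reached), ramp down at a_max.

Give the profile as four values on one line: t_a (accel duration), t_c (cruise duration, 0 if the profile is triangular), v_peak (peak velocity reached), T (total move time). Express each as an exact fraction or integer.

t_a=9 t_c=0 v_peak=63/4 T=18

vₘ²/aₘ = (85/4)²/(7/4) = 7225/28
567/4 < 7225/28 so t_c = 0
v_peak = √(567/4·7/4) = √(3969/16) = 63/4
t_a = (63/4)/(7/4) = 9; t_c = 0
T = 2·9 = 18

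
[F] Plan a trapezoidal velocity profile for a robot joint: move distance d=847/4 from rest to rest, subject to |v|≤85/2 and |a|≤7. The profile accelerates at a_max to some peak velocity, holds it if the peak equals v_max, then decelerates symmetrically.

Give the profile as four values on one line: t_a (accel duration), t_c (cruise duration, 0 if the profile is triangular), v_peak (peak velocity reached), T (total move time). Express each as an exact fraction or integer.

t_a=11/2 t_c=0 v_peak=77/2 T=11

vₘ²/aₘ = (85/2)²/7 = 7225/28
847/4 < 7225/28 so t_c = 0
v_peak = √(847/4·7) = √(5929/4) = 77/2
t_a = (77/2)/7 = 11/2; t_c = 0
T = 2·11/2 = 11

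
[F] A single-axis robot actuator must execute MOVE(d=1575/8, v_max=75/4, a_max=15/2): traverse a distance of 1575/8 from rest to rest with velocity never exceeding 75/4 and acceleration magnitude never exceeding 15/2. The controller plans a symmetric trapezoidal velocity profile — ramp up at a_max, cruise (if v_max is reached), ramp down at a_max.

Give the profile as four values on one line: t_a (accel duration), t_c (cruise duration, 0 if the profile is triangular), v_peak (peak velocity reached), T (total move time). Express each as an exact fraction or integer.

v_max²/a_max = (75/4)²/(15/2) = 375/8
1575/8 ≥ 375/8 so v_max reached
t_a = (75/4)/(15/2) = 5/2; v_peak = 75/4
d_cruise = 1575/8 − 375/8 = 150; t_c = 150/(75/4) = 8
T = 2·5/2 + 8 = 13

t_a=5/2 t_c=8 v_peak=75/4 T=13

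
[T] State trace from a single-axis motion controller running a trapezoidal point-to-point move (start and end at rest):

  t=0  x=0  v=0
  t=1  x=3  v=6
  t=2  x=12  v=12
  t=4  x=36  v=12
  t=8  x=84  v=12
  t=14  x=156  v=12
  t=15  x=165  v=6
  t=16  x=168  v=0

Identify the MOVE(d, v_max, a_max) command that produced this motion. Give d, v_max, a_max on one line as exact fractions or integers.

final state: t=16, x=168, v=0 → d = 168
a_max = (6−0)/(1−0) = 6
max v = 12 over t∈[2,14] → v_max = 12
check: 12·(2+12) = 168 ✓

d=168 v_max=12 a_max=6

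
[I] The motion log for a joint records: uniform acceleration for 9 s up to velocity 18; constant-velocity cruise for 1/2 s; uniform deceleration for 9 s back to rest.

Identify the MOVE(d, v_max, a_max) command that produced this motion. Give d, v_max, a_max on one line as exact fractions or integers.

d=171 v_max=18 a_max=2

a_max = 18/9 = 2
d_a = ½·18·9 = 81; d_c = 18·1/2 = 9
d = 2·81 + 9 = 171
t_c = 1/2 > 0 ⇒ limit active, v_max = 18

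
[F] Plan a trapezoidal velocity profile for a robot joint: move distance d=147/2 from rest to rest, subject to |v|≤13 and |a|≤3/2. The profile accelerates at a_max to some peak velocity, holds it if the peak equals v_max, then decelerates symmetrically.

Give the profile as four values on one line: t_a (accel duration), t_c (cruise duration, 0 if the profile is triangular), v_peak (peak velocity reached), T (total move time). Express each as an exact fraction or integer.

t_a=7 t_c=0 v_peak=21/2 T=14

(v_max)²/a_max = 13²/(3/2) = 338/3
147/2 < 338/3 ⇒ no cruise
v_peak = √(147/2·3/2) = √(441/4) = 21/2
t_a = (21/2)/(3/2) = 7; t_c = 0
T = 2·7 = 14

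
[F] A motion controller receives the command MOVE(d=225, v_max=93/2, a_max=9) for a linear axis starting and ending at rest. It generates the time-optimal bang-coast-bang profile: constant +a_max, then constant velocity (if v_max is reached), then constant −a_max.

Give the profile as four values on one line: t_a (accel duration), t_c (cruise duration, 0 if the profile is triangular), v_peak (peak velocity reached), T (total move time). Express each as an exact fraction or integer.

vₘ²/aₘ = (93/2)²/9 = 961/4
225 < 961/4 so t_c = 0
v_peak = √(225·9) = √2025 = 45
t_a = 45/9 = 5; t_c = 0
T = 2·5 = 10

t_a=5 t_c=0 v_peak=45 T=10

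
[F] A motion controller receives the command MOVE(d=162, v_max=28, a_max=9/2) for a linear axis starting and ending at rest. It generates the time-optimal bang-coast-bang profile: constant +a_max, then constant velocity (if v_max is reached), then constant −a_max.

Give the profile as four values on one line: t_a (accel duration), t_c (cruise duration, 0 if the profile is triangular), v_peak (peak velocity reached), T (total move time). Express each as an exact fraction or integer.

(v_max)²/a_max = 28²/(9/2) = 1568/9
162 < 1568/9 so t_c = 0
v_peak = √(162·9/2) = √729 = 27
t_a = 27/(9/2) = 6; t_c = 0
T = 2·6 = 12

t_a=6 t_c=0 v_peak=27 T=12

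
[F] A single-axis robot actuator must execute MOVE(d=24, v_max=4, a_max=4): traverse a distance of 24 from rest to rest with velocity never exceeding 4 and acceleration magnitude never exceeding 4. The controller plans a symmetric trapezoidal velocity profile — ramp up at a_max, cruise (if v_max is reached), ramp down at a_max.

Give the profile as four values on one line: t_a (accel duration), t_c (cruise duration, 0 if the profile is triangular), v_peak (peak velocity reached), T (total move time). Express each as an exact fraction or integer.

t_a=1 t_c=5 v_peak=4 T=7

v_max²/a_max = 4²/4 = 4
24 ≥ 4 ⇒ cruise phase
t_a = 4/4 = 1; v_peak = 4
d_cruise = 24 − 4 = 20; t_c = 20/4 = 5
T = 2·1 + 5 = 7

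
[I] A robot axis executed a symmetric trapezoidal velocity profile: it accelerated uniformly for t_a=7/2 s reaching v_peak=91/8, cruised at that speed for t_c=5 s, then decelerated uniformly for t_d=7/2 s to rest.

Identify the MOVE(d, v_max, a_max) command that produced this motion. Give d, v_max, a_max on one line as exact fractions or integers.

a_max = (91/8)/(7/2) = 13/4
d_a = ½·91/8·7/2 = 637/32; d_c = 91/8·5 = 455/8
d = 2·637/32 + 455/8 = 1547/16
t_c = 5 > 0 → v_max = v_peak = 91/8

d=1547/16 v_max=91/8 a_max=13/4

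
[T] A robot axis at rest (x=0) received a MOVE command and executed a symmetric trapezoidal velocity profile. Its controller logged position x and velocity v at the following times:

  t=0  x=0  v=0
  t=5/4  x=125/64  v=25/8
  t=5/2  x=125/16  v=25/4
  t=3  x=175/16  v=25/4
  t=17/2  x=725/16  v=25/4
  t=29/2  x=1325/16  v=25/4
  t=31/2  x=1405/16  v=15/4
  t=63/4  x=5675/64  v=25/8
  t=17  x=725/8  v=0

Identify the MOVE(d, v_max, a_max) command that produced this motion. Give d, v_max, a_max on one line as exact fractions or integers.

d=725/8 v_max=25/4 a_max=5/2

final state: t=17, x=725/8, v=0 → d = 725/8
a_max = (25/8−0)/(5/4−0) = 5/2
max v = 25/4 over t∈[5/2,29/2] → v_max = 25/4
check: 25/4·(5/2+12) = 725/8 ✓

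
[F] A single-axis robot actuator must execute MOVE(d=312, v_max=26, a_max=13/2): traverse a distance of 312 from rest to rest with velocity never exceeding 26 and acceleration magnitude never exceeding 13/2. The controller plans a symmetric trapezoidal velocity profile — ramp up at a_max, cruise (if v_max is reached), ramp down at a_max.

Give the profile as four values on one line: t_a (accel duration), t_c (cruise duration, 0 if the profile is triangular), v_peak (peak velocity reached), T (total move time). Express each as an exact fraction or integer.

t_a=4 t_c=8 v_peak=26 T=16

(v_max)²/a_max = 26²/(13/2) = 104
312 ≥ 104 so v_max reached
t_a = 26/(13/2) = 4; v_peak = 26
d_cruise = 312 − 104 = 208; t_c = 208/26 = 8
T = 2·4 + 8 = 16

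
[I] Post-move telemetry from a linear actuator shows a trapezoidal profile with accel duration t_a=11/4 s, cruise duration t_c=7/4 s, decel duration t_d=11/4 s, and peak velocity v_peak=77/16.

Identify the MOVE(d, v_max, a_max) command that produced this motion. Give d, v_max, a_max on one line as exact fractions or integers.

d=693/32 v_max=77/16 a_max=7/4

a_max = (77/16)/(11/4) = 7/4
d_a = ½·77/16·11/4 = 847/128; d_c = 77/16·7/4 = 539/64
d = 2·847/128 + 539/64 = 693/32
t_c = 7/4 > 0 ⇒ limit active, v_max = 77/16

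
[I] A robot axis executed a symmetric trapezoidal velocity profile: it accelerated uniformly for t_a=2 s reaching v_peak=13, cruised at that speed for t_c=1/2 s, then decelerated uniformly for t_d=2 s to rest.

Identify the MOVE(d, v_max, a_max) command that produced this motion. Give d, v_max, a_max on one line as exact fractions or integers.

a_max = 13/2
d_a = ½·13·2 = 13; d_c = 13·1/2 = 13/2
d = 2·13 + 13/2 = 65/2
t_c = 1/2 > 0 → v_max = v_peak = 13

d=65/2 v_max=13 a_max=13/2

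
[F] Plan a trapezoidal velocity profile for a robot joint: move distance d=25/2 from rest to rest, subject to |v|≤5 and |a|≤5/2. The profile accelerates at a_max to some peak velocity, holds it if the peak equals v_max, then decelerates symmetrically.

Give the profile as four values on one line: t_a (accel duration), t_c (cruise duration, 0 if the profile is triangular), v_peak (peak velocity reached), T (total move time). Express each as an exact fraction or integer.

vₘ²/aₘ = 5²/(5/2) = 10
25/2 ≥ 10 ⇒ cruise phase
t_a = 5/(5/2) = 2; v_peak = 5
d_cruise = 25/2 − 10 = 5/2; t_c = (5/2)/5 = 1/2
T = 2·2 + 1/2 = 9/2

t_a=2 t_c=1/2 v_peak=5 T=9/2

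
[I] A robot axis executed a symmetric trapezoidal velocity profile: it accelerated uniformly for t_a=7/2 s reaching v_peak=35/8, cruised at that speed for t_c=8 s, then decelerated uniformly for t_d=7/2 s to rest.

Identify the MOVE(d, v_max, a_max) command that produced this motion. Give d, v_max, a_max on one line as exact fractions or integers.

d=805/16 v_max=35/8 a_max=5/4

a_max = (35/8)/(7/2) = 5/4
d_a = ½·35/8·7/2 = 245/32; d_c = 35/8·8 = 35
d = 2·245/32 + 35 = 805/16
t_c = 8 > 0 ⇒ limit active, v_max = 35/8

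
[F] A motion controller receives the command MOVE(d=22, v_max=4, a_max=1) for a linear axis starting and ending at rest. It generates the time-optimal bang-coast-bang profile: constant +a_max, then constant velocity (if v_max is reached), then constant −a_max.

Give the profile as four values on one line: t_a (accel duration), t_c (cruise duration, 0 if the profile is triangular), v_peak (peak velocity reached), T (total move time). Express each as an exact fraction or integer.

t_a=4 t_c=3/2 v_peak=4 T=19/2

(v_max)²/a_max = 4²/1 = 16
22 ≥ 16 → trapezoidal
t_a = 4/1 = 4; v_peak = 4
d_cruise = 22 − 16 = 6; t_c = 6/4 = 3/2
T = 2·4 + 3/2 = 19/2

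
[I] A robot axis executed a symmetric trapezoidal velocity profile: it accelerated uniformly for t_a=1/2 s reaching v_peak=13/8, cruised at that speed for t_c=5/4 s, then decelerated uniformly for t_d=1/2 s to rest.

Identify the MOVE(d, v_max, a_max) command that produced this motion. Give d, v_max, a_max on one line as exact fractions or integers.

a_max = (13/8)/(1/2) = 13/4
d_a = ½·13/8·1/2 = 13/32; d_c = 13/8·5/4 = 65/32
d = 2·13/32 + 65/32 = 91/32
t_c = 5/4 > 0 so v_max = 13/8

d=91/32 v_max=13/8 a_max=13/4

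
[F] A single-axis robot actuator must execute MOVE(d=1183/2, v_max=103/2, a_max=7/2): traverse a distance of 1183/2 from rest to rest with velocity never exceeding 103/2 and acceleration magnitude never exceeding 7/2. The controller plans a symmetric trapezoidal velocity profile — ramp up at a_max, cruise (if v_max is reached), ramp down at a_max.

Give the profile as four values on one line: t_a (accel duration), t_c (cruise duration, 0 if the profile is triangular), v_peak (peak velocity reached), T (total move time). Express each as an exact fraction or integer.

t_a=13 t_c=0 v_peak=91/2 T=26

vₘ²/aₘ = (103/2)²/(7/2) = 10609/14
1183/2 < 10609/14 ⇒ no cruise
v_peak = √(1183/2·7/2) = √(8281/4) = 91/2
t_a = (91/2)/(7/2) = 13; t_c = 0
T = 2·13 = 26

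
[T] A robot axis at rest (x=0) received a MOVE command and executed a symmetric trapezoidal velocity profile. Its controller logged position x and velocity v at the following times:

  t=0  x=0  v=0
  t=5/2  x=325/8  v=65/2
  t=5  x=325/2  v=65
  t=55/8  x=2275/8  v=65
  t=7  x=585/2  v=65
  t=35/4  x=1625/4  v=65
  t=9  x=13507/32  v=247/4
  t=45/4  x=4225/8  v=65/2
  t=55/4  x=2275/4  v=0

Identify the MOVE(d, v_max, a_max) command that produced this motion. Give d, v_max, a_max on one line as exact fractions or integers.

final state: t=55/4, x=2275/4, v=0 → d = 2275/4
a_max = (65/2−0)/(5/2−0) = 13
max v = 65 over t∈[5,35/4] → v_max = 65
check: 65·(5+15/4) = 2275/4 ✓

d=2275/4 v_max=65 a_max=13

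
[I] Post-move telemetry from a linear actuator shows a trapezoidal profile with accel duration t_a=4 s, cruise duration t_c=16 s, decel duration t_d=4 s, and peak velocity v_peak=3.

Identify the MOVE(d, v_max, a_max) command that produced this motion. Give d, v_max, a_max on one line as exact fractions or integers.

d=60 v_max=3 a_max=3/4

a_max = 3/4
d_a = ½·3·4 = 6; d_c = 3·16 = 48
d = 2·6 + 48 = 60
t_c = 16 > 0 so v_max = 3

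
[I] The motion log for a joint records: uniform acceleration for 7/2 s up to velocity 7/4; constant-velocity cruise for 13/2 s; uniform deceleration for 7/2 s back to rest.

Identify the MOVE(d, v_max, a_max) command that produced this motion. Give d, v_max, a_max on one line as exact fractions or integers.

d=35/2 v_max=7/4 a_max=1/2

a_max = (7/4)/(7/2) = 1/2
d_a = ½·7/4·7/2 = 49/16; d_c = 7/4·13/2 = 91/8
d = 2·49/16 + 91/8 = 35/2
t_c = 13/2 > 0 ⇒ limit active, v_max = 7/4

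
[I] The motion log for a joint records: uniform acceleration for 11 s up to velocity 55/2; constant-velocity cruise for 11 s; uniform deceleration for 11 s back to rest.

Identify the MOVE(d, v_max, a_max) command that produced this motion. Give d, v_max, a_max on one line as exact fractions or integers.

a_max = (55/2)/11 = 5/2
d_a = ½·55/2·11 = 605/4; d_c = 55/2·11 = 605/2
d = 2·605/4 + 605/2 = 605
t_c = 11 > 0 → v_max = v_peak = 55/2

d=605 v_max=55/2 a_max=5/2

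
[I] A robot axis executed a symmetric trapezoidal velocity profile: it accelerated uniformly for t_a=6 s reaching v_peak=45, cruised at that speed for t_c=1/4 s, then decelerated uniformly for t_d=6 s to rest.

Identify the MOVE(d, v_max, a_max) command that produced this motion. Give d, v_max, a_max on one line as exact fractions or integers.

d=1125/4 v_max=45 a_max=15/2

a_max = 45/6 = 15/2
d_a = ½·45·6 = 135; d_c = 45·1/4 = 45/4
d = 2·135 + 45/4 = 1125/4
t_c = 1/4 > 0 so v_max = 45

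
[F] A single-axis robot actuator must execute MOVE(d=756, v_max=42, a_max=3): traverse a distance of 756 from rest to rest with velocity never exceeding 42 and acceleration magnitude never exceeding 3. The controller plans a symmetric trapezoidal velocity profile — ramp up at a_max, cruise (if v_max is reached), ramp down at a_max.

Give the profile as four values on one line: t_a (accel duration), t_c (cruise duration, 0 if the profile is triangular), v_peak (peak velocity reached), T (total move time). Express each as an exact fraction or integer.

t_a=14 t_c=4 v_peak=42 T=32

v_max²/a_max = 42²/3 = 588
756 ≥ 588 ⇒ cruise phase
t_a = 42/3 = 14; v_peak = 42
d_cruise = 756 − 588 = 168; t_c = 168/42 = 4
T = 2·14 + 4 = 32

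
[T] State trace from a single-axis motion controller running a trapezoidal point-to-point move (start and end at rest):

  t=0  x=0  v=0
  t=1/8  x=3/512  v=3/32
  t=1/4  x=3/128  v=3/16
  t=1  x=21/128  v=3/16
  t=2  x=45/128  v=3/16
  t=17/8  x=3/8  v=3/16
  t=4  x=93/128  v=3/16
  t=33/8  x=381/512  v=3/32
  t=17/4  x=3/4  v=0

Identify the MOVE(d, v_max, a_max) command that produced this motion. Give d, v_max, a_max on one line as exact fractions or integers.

final state: t=17/4, x=3/4, v=0 → d = 3/4
a_max = (3/32−0)/(1/8−0) = 3/4
max v = 3/16 over t∈[1/4,4] → v_max = 3/16
check: 3/16·(1/4+15/4) = 3/4 ✓

d=3/4 v_max=3/16 a_max=3/4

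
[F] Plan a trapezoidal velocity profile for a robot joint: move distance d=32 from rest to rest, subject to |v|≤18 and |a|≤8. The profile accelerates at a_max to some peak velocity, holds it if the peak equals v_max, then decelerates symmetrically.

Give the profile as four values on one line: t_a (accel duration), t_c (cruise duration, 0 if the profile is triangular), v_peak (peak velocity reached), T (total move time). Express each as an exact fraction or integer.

t_a=2 t_c=0 v_peak=16 T=4

v_max²/a_max = 18²/8 = 81/2
32 < 81/2 → triangular
v_peak = √(32·8) = √256 = 16
t_a = 16/8 = 2; t_c = 0
T = 2·2 = 4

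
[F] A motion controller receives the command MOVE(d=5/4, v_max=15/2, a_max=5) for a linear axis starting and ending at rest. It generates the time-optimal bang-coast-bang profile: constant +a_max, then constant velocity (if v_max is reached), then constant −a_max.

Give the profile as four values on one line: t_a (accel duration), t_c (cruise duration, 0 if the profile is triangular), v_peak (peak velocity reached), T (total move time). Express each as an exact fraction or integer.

t_a=1/2 t_c=0 v_peak=5/2 T=1

(v_max)²/a_max = (15/2)²/5 = 45/4
5/4 < 45/4 → triangular
v_peak = √(5/4·5) = √(25/4) = 5/2
t_a = (5/2)/5 = 1/2; t_c = 0
T = 2·1/2 = 1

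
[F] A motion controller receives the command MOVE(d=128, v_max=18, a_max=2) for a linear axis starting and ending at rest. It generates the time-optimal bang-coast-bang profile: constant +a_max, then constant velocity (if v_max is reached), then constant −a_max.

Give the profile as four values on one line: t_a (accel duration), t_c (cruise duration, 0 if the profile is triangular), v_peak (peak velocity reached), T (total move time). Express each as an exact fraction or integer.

t_a=8 t_c=0 v_peak=16 T=16

(v_max)²/a_max = 18²/2 = 162
128 < 162 ⇒ no cruise
v_peak = √(128·2) = √256 = 16
t_a = 16/2 = 8; t_c = 0
T = 2·8 = 16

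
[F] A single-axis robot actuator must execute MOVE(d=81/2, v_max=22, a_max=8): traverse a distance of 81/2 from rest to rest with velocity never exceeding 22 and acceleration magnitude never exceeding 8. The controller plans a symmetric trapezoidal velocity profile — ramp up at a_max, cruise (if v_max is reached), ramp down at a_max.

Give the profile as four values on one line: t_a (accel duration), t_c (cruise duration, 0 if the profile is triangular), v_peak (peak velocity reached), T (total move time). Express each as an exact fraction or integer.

(v_max)²/a_max = 22²/8 = 121/2
81/2 < 121/2 ⇒ no cruise
v_peak = √(81/2·8) = √324 = 18
t_a = 18/8 = 9/4; t_c = 0
T = 2·9/4 = 9/2

t_a=9/4 t_c=0 v_peak=18 T=9/2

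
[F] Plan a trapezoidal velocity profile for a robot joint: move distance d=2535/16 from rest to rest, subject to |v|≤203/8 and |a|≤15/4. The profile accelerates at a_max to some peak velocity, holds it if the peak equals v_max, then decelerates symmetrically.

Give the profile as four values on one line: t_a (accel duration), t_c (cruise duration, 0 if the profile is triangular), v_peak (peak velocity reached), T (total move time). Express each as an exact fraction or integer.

t_a=13/2 t_c=0 v_peak=195/8 T=13

vₘ²/aₘ = (203/8)²/(15/4) = 41209/240
2535/16 < 41209/240 → triangular
v_peak = √(2535/16·15/4) = √(38025/64) = 195/8
t_a = (195/8)/(15/4) = 13/2; t_c = 0
T = 2·13/2 = 13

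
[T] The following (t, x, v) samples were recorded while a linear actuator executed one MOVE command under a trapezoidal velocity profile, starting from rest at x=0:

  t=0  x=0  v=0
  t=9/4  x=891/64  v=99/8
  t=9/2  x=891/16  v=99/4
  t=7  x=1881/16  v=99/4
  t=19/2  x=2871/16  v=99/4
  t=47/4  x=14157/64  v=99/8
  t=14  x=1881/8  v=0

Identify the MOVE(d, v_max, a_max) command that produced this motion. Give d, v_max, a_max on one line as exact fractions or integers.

d=1881/8 v_max=99/4 a_max=11/2

final state: t=14, x=1881/8, v=0 → d = 1881/8
a_max = (99/8−0)/(9/4−0) = 11/2
max v = 99/4 over t∈[9/2,19/2] → v_max = 99/4
check: 99/4·(9/2+5) = 1881/8 ✓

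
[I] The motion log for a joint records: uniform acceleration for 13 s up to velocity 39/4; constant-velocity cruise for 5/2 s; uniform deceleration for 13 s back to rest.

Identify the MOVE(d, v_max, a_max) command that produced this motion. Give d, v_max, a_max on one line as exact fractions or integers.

d=1209/8 v_max=39/4 a_max=3/4

a_max = (39/4)/13 = 3/4
d_a = ½·39/4·13 = 507/8; d_c = 39/4·5/2 = 195/8
d = 2·507/8 + 195/8 = 1209/8
t_c = 5/2 > 0 → v_max = v_peak = 39/4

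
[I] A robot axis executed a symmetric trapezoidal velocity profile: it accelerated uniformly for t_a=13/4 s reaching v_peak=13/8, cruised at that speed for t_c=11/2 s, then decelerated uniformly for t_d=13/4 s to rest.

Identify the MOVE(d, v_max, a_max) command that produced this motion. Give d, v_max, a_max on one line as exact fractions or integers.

d=455/32 v_max=13/8 a_max=1/2

a_max = (13/8)/(13/4) = 1/2
d_a = ½·13/8·13/4 = 169/64; d_c = 13/8·11/2 = 143/16
d = 2·169/64 + 143/16 = 455/32
t_c = 11/2 > 0 → v_max = v_peak = 13/8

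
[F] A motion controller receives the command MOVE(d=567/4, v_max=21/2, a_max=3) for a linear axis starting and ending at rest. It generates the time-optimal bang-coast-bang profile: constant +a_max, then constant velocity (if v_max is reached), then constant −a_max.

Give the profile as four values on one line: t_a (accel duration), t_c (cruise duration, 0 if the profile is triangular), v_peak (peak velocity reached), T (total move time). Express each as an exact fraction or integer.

t_a=7/2 t_c=10 v_peak=21/2 T=17

v_max²/a_max = (21/2)²/3 = 147/4
567/4 ≥ 147/4 so v_max reached
t_a = (21/2)/3 = 7/2; v_peak = 21/2
d_cruise = 567/4 − 147/4 = 105; t_c = 105/(21/2) = 10
T = 2·7/2 + 10 = 17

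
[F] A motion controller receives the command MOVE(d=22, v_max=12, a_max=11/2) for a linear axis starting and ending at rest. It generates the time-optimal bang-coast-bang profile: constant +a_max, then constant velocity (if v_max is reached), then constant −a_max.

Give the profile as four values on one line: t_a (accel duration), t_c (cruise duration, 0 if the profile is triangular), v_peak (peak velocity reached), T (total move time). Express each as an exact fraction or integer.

v_max²/a_max = 12²/(11/2) = 288/11
22 < 288/11 ⇒ no cruise
v_peak = √(22·11/2) = √121 = 11
t_a = 11/(11/2) = 2; t_c = 0
T = 2·2 = 4

t_a=2 t_c=0 v_peak=11 T=4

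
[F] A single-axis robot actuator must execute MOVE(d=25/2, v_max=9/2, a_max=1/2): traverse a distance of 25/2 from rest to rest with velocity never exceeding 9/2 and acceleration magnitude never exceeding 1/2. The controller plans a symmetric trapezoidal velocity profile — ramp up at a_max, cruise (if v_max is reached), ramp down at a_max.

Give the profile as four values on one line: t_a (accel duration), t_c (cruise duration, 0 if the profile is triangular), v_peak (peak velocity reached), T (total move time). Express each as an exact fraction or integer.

t_a=5 t_c=0 v_peak=5/2 T=10

v_max²/a_max = (9/2)²/(1/2) = 81/2
25/2 < 81/2 so t_c = 0
v_peak = √(25/2·1/2) = √(25/4) = 5/2
t_a = (5/2)/(1/2) = 5; t_c = 0
T = 2·5 = 10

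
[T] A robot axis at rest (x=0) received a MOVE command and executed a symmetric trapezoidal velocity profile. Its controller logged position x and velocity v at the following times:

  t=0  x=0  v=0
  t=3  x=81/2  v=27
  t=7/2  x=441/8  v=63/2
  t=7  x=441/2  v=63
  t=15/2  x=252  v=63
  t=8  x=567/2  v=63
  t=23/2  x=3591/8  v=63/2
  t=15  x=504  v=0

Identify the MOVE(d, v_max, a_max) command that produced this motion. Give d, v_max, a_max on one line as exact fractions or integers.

final state: t=15, x=504, v=0 → d = 504
a_max = (27−0)/(3−0) = 9
max v = 63 over t∈[7,8] → v_max = 63
check: 63·(7+1) = 504 ✓

d=504 v_max=63 a_max=9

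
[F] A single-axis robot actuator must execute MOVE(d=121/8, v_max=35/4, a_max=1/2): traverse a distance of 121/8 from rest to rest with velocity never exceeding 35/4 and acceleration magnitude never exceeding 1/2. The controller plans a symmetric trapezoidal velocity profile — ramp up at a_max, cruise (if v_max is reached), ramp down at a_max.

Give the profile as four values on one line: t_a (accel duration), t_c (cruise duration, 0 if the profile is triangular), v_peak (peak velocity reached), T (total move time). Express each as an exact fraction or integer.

v_max²/a_max = (35/4)²/(1/2) = 1225/8
121/8 < 1225/8 so t_c = 0
v_peak = √(121/8·1/2) = √(121/16) = 11/4
t_a = (11/4)/(1/2) = 11/2; t_c = 0
T = 2·11/2 = 11

t_a=11/2 t_c=0 v_peak=11/4 T=11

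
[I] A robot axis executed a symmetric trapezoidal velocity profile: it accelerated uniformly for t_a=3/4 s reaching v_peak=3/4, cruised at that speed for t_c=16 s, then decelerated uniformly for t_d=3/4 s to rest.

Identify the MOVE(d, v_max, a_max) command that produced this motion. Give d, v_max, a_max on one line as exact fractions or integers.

a_max = (3/4)/(3/4) = 1
d_a = ½·3/4·3/4 = 9/32; d_c = 3/4·16 = 12
d = 2·9/32 + 12 = 201/16
t_c = 16 > 0 → v_max = v_peak = 3/4

d=201/16 v_max=3/4 a_max=1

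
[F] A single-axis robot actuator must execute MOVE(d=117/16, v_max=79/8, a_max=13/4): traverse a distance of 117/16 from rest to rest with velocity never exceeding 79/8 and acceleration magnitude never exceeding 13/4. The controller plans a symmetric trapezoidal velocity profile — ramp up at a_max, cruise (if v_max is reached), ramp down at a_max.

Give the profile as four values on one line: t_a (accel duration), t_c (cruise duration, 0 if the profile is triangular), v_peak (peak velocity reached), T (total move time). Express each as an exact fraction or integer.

t_a=3/2 t_c=0 v_peak=39/8 T=3

(v_max)²/a_max = (79/8)²/(13/4) = 6241/208
117/16 < 6241/208 → triangular
v_peak = √(117/16·13/4) = √(1521/64) = 39/8
t_a = (39/8)/(13/4) = 3/2; t_c = 0
T = 2·3/2 = 3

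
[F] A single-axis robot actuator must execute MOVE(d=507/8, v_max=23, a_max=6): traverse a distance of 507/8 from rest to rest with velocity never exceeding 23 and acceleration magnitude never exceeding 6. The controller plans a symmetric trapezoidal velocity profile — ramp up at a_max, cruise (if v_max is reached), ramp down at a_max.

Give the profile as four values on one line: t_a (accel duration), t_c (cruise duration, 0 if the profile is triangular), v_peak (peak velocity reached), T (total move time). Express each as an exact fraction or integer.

t_a=13/4 t_c=0 v_peak=39/2 T=13/2

v_max²/a_max = 23²/6 = 529/6
507/8 < 529/6 so t_c = 0
v_peak = √(507/8·6) = √(1521/4) = 39/2
t_a = (39/2)/6 = 13/4; t_c = 0
T = 2·13/4 = 13/2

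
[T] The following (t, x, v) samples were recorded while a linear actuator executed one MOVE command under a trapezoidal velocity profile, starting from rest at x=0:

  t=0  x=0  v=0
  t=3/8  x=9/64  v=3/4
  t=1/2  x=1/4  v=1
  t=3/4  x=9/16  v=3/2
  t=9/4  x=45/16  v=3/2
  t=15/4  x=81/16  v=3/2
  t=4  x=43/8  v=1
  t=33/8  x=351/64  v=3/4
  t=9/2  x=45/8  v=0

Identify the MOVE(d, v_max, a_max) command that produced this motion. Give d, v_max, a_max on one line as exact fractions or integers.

final state: t=9/2, x=45/8, v=0 → d = 45/8
a_max = (3/4−0)/(3/8−0) = 2
max v = 3/2 over t∈[3/4,15/4] → v_max = 3/2
check: 3/2·(3/4+3) = 45/8 ✓

d=45/8 v_max=3/2 a_max=2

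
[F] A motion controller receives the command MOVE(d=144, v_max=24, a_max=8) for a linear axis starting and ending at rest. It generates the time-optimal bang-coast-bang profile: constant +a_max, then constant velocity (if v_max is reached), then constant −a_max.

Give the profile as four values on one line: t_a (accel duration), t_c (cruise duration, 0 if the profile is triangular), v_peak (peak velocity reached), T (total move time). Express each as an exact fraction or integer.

vₘ²/aₘ = 24²/8 = 72
144 ≥ 72 → trapezoidal
t_a = 24/8 = 3; v_peak = 24
d_cruise = 144 − 72 = 72; t_c = 72/24 = 3
T = 2·3 + 3 = 9

t_a=3 t_c=3 v_peak=24 T=9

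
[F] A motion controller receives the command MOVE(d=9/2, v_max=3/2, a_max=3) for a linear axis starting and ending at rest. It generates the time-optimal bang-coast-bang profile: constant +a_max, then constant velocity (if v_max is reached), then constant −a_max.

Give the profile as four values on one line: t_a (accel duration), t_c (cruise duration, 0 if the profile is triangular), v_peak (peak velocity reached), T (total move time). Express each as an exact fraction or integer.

t_a=1/2 t_c=5/2 v_peak=3/2 T=7/2

(v_max)²/a_max = (3/2)²/3 = 3/4
9/2 ≥ 3/4 ⇒ cruise phase
t_a = (3/2)/3 = 1/2; v_peak = 3/2
d_cruise = 9/2 − 3/4 = 15/4; t_c = (15/4)/(3/2) = 5/2
T = 2·1/2 + 5/2 = 7/2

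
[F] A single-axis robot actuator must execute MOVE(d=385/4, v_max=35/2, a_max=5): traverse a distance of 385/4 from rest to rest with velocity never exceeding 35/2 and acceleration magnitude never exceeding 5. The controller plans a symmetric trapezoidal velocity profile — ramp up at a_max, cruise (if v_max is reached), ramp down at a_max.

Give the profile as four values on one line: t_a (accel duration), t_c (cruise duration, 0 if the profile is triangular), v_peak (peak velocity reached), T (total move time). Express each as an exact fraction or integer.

v_max²/a_max = (35/2)²/5 = 245/4
385/4 ≥ 245/4 → trapezoidal
t_a = (35/2)/5 = 7/2; v_peak = 35/2
d_cruise = 385/4 − 245/4 = 35; t_c = 35/(35/2) = 2
T = 2·7/2 + 2 = 9

t_a=7/2 t_c=2 v_peak=35/2 T=9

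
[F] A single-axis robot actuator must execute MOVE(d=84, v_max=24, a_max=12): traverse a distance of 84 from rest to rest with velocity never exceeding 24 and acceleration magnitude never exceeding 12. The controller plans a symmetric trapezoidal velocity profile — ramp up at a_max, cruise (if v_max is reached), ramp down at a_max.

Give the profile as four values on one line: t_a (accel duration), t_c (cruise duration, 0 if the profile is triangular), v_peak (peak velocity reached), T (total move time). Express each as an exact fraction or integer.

(v_max)²/a_max = 24²/12 = 48
84 ≥ 48 ⇒ cruise phase
t_a = 24/12 = 2; v_peak = 24
d_cruise = 84 − 48 = 36; t_c = 36/24 = 3/2
T = 2·2 + 3/2 = 11/2

t_a=2 t_c=3/2 v_peak=24 T=11/2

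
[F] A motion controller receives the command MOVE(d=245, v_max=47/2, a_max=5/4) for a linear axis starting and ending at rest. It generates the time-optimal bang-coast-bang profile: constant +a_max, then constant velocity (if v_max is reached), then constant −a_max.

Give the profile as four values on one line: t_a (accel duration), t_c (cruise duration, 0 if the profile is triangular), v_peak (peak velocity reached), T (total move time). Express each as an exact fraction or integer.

t_a=14 t_c=0 v_peak=35/2 T=28

(v_max)²/a_max = (47/2)²/(5/4) = 2209/5
245 < 2209/5 so t_c = 0
v_peak = √(245·5/4) = √(1225/4) = 35/2
t_a = (35/2)/(5/4) = 14; t_c = 0
T = 2·14 = 28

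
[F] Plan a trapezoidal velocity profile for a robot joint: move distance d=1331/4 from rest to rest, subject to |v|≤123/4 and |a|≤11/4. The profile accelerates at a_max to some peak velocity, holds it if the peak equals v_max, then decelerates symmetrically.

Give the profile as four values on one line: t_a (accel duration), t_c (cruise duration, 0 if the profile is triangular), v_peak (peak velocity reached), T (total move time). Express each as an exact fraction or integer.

v_max²/a_max = (123/4)²/(11/4) = 15129/44
1331/4 < 15129/44 → triangular
v_peak = √(1331/4·11/4) = √(14641/16) = 121/4
t_a = (121/4)/(11/4) = 11; t_c = 0
T = 2·11 = 22

t_a=11 t_c=0 v_peak=121/4 T=22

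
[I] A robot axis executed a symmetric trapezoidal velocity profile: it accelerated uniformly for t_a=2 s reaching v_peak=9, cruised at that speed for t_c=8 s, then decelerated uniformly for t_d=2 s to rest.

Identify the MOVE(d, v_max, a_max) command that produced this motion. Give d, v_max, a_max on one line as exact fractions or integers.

a_max = 9/2
d_a = ½·9·2 = 9; d_c = 9·8 = 72
d = 2·9 + 72 = 90
t_c = 8 > 0 so v_max = 9

d=90 v_max=9 a_max=9/2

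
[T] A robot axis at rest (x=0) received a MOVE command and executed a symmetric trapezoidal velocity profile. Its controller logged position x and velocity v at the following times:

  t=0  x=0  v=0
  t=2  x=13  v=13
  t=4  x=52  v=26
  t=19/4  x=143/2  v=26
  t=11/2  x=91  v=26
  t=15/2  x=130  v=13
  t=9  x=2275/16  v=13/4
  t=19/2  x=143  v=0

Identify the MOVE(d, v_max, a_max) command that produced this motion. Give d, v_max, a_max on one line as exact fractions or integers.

final state: t=19/2, x=143, v=0 → d = 143
a_max = (13−0)/(2−0) = 13/2
max v = 26 over t∈[4,11/2] → v_max = 26
check: 26·(4+3/2) = 143 ✓

d=143 v_max=26 a_max=13/2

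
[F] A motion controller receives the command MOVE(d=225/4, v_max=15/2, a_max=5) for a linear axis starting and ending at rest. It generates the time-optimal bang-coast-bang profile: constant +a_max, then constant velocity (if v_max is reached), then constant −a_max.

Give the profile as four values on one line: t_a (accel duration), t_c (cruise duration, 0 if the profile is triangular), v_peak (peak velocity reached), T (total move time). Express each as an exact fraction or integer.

t_a=3/2 t_c=6 v_peak=15/2 T=9

v_max²/a_max = (15/2)²/5 = 45/4
225/4 ≥ 45/4 ⇒ cruise phase
t_a = (15/2)/5 = 3/2; v_peak = 15/2
d_cruise = 225/4 − 45/4 = 45; t_c = 45/(15/2) = 6
T = 2·3/2 + 6 = 9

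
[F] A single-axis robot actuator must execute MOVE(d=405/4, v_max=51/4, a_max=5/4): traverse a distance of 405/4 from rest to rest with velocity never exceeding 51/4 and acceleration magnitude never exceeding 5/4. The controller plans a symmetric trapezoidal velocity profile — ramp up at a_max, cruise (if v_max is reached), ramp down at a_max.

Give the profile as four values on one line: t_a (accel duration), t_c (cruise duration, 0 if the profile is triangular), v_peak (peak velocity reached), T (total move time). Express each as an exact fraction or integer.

t_a=9 t_c=0 v_peak=45/4 T=18

v_max²/a_max = (51/4)²/(5/4) = 2601/20
405/4 < 2601/20 ⇒ no cruise
v_peak = √(405/4·5/4) = √(2025/16) = 45/4
t_a = (45/4)/(5/4) = 9; t_c = 0
T = 2·9 = 18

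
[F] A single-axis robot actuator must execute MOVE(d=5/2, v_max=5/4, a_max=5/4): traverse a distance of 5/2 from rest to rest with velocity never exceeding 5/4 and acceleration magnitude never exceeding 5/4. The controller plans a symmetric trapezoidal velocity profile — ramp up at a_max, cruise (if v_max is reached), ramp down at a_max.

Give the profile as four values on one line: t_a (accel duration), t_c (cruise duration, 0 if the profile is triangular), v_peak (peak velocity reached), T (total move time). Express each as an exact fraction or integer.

v_max²/a_max = (5/4)²/(5/4) = 5/4
5/2 ≥ 5/4 → trapezoidal
t_a = (5/4)/(5/4) = 1; v_peak = 5/4
d_cruise = 5/2 − 5/4 = 5/4; t_c = (5/4)/(5/4) = 1
T = 2·1 + 1 = 3

t_a=1 t_c=1 v_peak=5/4 T=3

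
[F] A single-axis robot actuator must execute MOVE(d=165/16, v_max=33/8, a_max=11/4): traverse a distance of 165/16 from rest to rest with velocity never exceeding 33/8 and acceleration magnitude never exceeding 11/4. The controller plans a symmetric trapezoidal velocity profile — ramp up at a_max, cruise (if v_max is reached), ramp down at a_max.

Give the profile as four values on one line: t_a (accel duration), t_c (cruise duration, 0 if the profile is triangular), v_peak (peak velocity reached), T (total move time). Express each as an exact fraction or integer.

t_a=3/2 t_c=1 v_peak=33/8 T=4

v_max²/a_max = (33/8)²/(11/4) = 99/16
165/16 ≥ 99/16 → trapezoidal
t_a = (33/8)/(11/4) = 3/2; v_peak = 33/8
d_cruise = 165/16 − 99/16 = 33/8; t_c = (33/8)/(33/8) = 1
T = 2·3/2 + 1 = 4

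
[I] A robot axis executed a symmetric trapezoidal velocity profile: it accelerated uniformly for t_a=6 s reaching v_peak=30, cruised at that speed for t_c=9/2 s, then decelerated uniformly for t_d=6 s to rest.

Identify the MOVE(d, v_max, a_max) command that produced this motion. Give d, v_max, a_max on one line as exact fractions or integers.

d=315 v_max=30 a_max=5

a_max = 30/6 = 5
d_a = ½·30·6 = 90; d_c = 30·9/2 = 135
d = 2·90 + 135 = 315
t_c = 9/2 > 0 → v_max = v_peak = 30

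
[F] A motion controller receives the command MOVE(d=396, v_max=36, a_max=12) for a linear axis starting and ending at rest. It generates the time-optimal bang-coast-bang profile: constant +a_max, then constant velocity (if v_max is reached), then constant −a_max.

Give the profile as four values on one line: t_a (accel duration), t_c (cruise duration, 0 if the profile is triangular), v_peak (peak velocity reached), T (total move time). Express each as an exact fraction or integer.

v_max²/a_max = 36²/12 = 108
396 ≥ 108 so v_max reached
t_a = 36/12 = 3; v_peak = 36
d_cruise = 396 − 108 = 288; t_c = 288/36 = 8
T = 2·3 + 8 = 14

t_a=3 t_c=8 v_peak=36 T=14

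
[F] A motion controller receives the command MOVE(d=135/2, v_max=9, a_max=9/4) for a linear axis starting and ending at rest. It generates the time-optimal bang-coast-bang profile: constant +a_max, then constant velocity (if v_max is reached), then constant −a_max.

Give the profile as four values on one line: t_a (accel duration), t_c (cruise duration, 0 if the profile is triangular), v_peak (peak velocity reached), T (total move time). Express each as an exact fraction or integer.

t_a=4 t_c=7/2 v_peak=9 T=23/2

vₘ²/aₘ = 9²/(9/4) = 36
135/2 ≥ 36 ⇒ cruise phase
t_a = 9/(9/4) = 4; v_peak = 9
d_cruise = 135/2 − 36 = 63/2; t_c = (63/2)/9 = 7/2
T = 2·4 + 7/2 = 23/2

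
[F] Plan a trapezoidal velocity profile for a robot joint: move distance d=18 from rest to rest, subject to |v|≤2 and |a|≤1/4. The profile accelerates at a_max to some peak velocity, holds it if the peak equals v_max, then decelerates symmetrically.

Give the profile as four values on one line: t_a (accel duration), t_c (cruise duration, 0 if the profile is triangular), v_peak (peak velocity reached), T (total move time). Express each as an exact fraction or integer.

vₘ²/aₘ = 2²/(1/4) = 16
18 ≥ 16 so v_max reached
t_a = 2/(1/4) = 8; v_peak = 2
d_cruise = 18 − 16 = 2; t_c = 2/2 = 1
T = 2·8 + 1 = 17

t_a=8 t_c=1 v_peak=2 T=17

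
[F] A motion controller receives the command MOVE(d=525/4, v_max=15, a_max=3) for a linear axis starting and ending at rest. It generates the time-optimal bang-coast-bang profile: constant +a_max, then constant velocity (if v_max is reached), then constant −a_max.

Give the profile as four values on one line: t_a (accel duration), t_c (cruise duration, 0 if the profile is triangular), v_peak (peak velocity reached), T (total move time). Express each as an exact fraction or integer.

(v_max)²/a_max = 15²/3 = 75
525/4 ≥ 75 so v_max reached
t_a = 15/3 = 5; v_peak = 15
d_cruise = 525/4 − 75 = 225/4; t_c = (225/4)/15 = 15/4
T = 2·5 + 15/4 = 55/4

t_a=5 t_c=15/4 v_peak=15 T=55/4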